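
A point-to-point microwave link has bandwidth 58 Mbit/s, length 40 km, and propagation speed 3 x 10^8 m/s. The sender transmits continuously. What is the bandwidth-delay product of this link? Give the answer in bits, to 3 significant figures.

7730 bits

Propagation delay = 40000 / 300000000 = 0.000133333 s.
BDP = R × t_prop = 58000000 × 0.000133333 = 7733.33 bits.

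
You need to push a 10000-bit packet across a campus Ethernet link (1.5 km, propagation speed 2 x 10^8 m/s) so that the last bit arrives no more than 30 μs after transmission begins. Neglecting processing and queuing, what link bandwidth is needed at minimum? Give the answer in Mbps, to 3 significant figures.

444 Mbps

Propagation delay = 1500 / 200000000 = 7.5 μs.
Transmission budget = 30 − 7.5 = 22.5 μs.
R ≥ L / t_tx = 10000 bits / 2.25e-05 s = 444 Mbps.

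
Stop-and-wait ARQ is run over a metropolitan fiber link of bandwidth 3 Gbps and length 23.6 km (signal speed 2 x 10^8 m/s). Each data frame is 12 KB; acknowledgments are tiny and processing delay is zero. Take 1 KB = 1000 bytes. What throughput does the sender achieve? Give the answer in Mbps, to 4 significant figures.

t_tx = L/R = 96000/3000000000 = 3.2e-05 s.
t_prop = 23600/200000000 = 0.000118 s; RTT = 0.000236 s.
Cycle = t_tx + RTT = 0.000268 s.
Throughput = L / cycle = 96000 / 0.000268 = 358.2 Mbps.

358.2 Mbps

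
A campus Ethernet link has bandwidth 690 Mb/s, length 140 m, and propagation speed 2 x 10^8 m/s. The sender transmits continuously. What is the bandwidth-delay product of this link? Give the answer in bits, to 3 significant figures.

Propagation delay = 140 / 200000000 = 7e-07 s.
BDP = R × t_prop = 690000000 × 7e-07 = 483 bits.

483 bits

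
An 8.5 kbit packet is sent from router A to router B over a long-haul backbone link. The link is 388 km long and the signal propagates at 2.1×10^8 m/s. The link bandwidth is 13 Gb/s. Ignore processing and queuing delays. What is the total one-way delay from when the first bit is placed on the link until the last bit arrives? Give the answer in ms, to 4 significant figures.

1.848 ms

L = 8500 bits.
Transmission delay = L/R = 8500 / 13000000000 = 0.000653846 ms.
Propagation delay = d/s = 388000 m / 210000000 m/s = 1.84762 ms.
Total = 1.848 ms.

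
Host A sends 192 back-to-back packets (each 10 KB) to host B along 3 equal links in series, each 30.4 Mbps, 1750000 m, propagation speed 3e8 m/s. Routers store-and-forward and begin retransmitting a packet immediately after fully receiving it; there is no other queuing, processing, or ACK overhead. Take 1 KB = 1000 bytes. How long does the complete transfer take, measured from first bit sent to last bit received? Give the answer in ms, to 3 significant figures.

Per-hop transmission t_tx = L/R = 80000/30400000 = 2.63158 ms.
Per-hop propagation t_prop = 1750000/300000000 = 5.83333 ms.
Pipeline fill: first packet needs 3·t_tx to clear all hops; remaining 191 packets each add one t_tx.
Total = (3+192-1)·t_tx + 3·t_prop = 194·2.63158 + 3·5.83333 = 528 ms.

528 ms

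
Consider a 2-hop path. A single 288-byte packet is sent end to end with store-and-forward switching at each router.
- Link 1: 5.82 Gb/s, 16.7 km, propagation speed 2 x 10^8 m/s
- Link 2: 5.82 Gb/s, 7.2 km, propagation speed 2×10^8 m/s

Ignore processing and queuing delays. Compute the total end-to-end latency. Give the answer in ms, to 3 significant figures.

0.120 ms

L = 288 × 8 = 2304 bits.
Transmission delay per hop = L/R = 2304/5820000000 = 0.000395876 ms; 2 hops → 0.000791753 ms.
Propagation delays (d/s per hop): 0.0835, 0.036 ms; sum = 0.1195 ms.
End-to-end = 0.120 ms.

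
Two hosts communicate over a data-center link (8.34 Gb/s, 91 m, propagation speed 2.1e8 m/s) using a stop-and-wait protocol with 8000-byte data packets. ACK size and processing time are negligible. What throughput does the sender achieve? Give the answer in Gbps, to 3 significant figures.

t_tx = L/R = 64000/8340000000 = 7.67386e-06 s.
t_prop = 91/210000000 = 4.33333e-07 s; RTT = 8.66667e-07 s.
Cycle = t_tx + RTT = 8.54053e-06 s.
Throughput = L / cycle = 64000 / 8.54053e-06 = 7.49 Gbps.

7.49 Gbps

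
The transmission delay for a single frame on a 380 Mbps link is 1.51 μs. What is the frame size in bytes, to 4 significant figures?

L = R × t_tx = 380000000 b/s × 1.51e-06 s = 573.8 bits.
In bytes: 573.8 / 8 = 71.73 bytes.

71.73 bytes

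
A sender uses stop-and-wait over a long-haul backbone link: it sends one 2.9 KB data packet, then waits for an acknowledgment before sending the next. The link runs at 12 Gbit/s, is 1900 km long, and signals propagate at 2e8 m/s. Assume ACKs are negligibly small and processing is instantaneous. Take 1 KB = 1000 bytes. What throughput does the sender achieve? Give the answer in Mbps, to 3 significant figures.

1.22 Mbps

t_tx = L/R = 23200/12000000000 = 1.93333e-06 s.
t_prop = 1900000/200000000 = 0.0095 s; RTT = 0.019 s.
Cycle = t_tx + RTT = 0.0190019 s.
Throughput = L / cycle = 23200 / 0.0190019 = 1.22 Mbps.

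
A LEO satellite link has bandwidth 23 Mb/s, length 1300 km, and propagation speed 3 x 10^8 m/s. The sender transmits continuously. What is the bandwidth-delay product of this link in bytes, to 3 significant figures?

12500 bytes

Propagation delay = 1300000 / 300000000 = 0.00433333 s.
BDP = R × t_prop = 23000000 × 0.00433333 = 99666.7 bits.
In bytes: 99666.7/8 = 12500 bytes.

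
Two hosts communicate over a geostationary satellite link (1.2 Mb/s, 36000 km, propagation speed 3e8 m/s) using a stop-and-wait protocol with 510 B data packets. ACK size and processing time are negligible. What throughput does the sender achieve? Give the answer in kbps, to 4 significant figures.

t_tx = L/R = 4080/1200000 = 0.0034 s.
t_prop = 36000000/300000000 = 0.12 s; RTT = 0.24 s.
Cycle = t_tx + RTT = 0.2434 s.
Throughput = L / cycle = 4080 / 0.2434 = 16.76 kbps.

16.76 kbps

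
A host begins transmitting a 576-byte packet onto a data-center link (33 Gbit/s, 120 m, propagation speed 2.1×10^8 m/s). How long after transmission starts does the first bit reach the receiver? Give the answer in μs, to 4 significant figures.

First bit experiences only propagation delay: d/s = 120/210000000 = 0.5714 μs.

0.5714 μs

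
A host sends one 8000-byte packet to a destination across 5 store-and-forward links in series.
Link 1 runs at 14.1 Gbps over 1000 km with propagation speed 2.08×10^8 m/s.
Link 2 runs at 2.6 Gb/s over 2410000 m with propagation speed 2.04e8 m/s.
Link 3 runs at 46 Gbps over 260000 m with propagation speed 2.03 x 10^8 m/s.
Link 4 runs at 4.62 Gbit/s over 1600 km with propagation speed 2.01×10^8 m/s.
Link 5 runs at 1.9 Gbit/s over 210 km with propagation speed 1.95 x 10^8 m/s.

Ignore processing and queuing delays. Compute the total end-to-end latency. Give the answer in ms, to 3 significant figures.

L = 8000 × 8 = 64000 bits.
Transmission delays (L/R per hop): 0.00453901, 0.0246154, 0.0013913, 0.0138528, 0.0336842 ms; sum = 0.0780827 ms.
Propagation delays (d/s per hop): 4.80769, 11.8137, 1.28079, 7.9602, 1.07692 ms; sum = 26.9393 ms.
End-to-end = 27.0 ms.

27.0 ms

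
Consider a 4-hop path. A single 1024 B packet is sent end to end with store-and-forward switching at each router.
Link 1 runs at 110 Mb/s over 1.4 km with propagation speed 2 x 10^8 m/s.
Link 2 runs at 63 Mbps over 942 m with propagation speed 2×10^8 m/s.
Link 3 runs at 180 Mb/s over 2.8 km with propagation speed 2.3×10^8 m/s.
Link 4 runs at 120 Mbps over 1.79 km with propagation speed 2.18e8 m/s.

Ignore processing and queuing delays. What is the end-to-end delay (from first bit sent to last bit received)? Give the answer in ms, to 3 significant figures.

0.350 ms

L = 1024 × 8 = 8192 bits.
Transmission delays (L/R per hop): 0.0744727, 0.130032, 0.0455111, 0.0682667 ms; sum = 0.318282 ms.
Propagation delays (d/s per hop): 0.007, 0.00471, 0.0121739, 0.00821101 ms; sum = 0.0320949 ms.
End-to-end = 0.350 ms.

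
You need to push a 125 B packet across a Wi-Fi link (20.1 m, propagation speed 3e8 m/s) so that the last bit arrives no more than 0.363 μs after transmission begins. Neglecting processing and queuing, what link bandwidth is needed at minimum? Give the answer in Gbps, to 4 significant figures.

L = 1000 bits.
Propagation delay = 20.1 / 300000000 = 0.067 μs.
Transmission budget = 0.363 − 0.067 = 0.296 μs.
R ≥ L / t_tx = 1000 bits / 2.96e-07 s = 3.378 Gbps.

3.378 Gbps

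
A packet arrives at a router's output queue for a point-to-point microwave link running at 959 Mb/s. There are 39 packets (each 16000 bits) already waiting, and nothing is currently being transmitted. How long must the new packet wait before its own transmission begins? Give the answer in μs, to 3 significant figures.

651 μs

Each queued packet: L/R = 16000/959000000 = 16.684 μs.
39 queued → 650.678 μs.
Queuing delay = 651 μs.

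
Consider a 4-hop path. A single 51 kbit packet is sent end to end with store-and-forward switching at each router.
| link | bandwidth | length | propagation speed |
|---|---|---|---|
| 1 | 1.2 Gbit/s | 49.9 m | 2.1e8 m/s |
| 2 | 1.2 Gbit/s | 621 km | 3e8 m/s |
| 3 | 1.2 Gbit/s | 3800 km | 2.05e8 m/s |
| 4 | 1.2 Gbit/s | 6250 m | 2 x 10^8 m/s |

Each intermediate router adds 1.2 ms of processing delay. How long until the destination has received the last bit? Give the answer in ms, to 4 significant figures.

24.41 ms

L = 51000 bits.
Transmission delay per hop = L/R = 51000/1200000000 = 0.0425 ms; 4 hops → 0.17 ms.
Propagation delays (d/s per hop): 0.000237619, 2.07, 18.5366, 0.03125 ms; sum = 20.6381 ms.
Processing at 3 router(s): 3 × 1.2 ms = 3.6 ms.
End-to-end = 24.41 ms.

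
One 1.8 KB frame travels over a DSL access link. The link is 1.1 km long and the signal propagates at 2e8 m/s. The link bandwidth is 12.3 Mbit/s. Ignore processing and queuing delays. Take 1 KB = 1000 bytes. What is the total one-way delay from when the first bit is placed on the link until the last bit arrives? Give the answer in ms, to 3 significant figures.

L = 14400 bits.
Transmission delay = L/R = 14400 / 12300000 = 1.17073 ms.
Propagation delay = d/s = 1100 m / 200000000 m/s = 0.0055 ms.
Total = 1.18 ms.

1.18 ms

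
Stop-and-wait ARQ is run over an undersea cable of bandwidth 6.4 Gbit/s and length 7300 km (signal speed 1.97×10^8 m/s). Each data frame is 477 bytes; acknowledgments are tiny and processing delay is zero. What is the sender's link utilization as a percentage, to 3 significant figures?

t_tx = L/R = 3816/6400000000 = 5.9625e-07 s.
t_prop = 7300000/197000000 = 0.0370558 s; RTT = 0.0741117 s.
Cycle = t_tx + RTT = 0.0741123 s.
Utilization = t_tx / cycle = 5.9625e-07/0.0741123 = 0.000805 %.

0.000805 %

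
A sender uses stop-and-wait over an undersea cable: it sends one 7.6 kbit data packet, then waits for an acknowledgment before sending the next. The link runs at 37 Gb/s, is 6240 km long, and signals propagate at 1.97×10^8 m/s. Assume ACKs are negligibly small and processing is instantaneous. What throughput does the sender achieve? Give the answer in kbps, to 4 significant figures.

t_tx = L/R = 7600/37000000000 = 2.05405e-07 s.
t_prop = 6240000/197000000 = 0.0316751 s; RTT = 0.0633503 s.
Cycle = t_tx + RTT = 0.0633505 s.
Throughput = L / cycle = 7600 / 0.0633505 = 120.0 kbps.

120.0 kbps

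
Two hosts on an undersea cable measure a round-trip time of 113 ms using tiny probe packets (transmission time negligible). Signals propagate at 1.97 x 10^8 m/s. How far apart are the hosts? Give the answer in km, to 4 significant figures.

One-way propagation = RTT/2 = 56.5 ms.
d = s × t = 197000000 × 0.0565 = 11130 km.

11130 km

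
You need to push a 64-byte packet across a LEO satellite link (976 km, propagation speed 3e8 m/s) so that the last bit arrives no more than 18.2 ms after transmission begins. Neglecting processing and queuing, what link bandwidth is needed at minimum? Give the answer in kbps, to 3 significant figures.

34.3 kbps

L = 512 bits.
Propagation delay = 976000 / 300000000 = 3.25333 ms.
Transmission budget = 18.2 − 3.25333 = 14.9467 ms.
R ≥ L / t_tx = 512 bits / 0.0149467 s = 34.3 kbps.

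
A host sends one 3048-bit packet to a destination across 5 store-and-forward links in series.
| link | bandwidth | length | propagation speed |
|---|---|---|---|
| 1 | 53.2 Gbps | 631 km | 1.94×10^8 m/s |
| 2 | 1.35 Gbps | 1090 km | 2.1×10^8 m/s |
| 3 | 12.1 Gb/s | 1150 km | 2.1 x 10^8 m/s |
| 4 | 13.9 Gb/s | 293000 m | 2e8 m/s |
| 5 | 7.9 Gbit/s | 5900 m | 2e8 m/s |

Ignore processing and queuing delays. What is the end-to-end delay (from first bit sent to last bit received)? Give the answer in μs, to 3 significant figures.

15400 μs

Transmission delays (L/R per hop): 0.0572932, 2.25778, 0.251901, 0.219281, 0.385823 μs; sum = 3.17208 μs.
Propagation delays (d/s per hop): 3252.58, 5190.48, 5476.19, 1465, 29.5 μs; sum = 15413.7 μs.
End-to-end = 15400 μs.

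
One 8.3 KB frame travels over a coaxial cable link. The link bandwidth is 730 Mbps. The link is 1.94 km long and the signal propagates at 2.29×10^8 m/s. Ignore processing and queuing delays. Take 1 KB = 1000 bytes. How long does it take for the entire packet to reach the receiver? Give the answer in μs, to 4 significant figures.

99.43 μs

L = 66400 bits.
Transmission delay = L/R = 66400 / 730000000 = 90.9589 μs.
Propagation delay = d/s = 1940 m / 229000000 m/s = 8.47162 μs.
Total = 99.43 μs.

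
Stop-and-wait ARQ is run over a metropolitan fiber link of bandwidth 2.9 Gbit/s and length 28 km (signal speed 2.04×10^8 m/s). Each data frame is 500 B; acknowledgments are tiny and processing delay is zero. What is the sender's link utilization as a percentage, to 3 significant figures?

t_tx = L/R = 4000/2900000000 = 1.37931e-06 s.
t_prop = 28000/204000000 = 0.000137255 s; RTT = 0.00027451 s.
Cycle = t_tx + RTT = 0.000275889 s.
Utilization = t_tx / cycle = 1.37931e-06/0.000275889 = 0.500 %.

0.500 %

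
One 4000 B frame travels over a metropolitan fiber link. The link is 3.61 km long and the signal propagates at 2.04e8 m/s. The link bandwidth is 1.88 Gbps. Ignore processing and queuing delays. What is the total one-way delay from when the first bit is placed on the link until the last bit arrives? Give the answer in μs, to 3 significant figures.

34.7 μs

L = 4000 × 8 = 32000 bits.
Transmission delay = L/R = 32000 / 1880000000 = 17.0213 μs.
Propagation delay = d/s = 3610 m / 204000000 m/s = 17.6961 μs.
Total = 34.7 μs.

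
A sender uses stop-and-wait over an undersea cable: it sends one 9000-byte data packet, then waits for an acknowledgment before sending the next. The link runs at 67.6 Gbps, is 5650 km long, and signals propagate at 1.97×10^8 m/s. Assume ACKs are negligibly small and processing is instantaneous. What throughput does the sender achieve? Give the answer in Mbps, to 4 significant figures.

1.255 Mbps

t_tx = L/R = 72000/6.76e+10 = 1.06509e-06 s.
t_prop = 5650000/197000000 = 0.0286802 s; RTT = 0.0573604 s.
Cycle = t_tx + RTT = 0.0573615 s.
Throughput = L / cycle = 72000 / 0.0573615 = 1.255 Mbps.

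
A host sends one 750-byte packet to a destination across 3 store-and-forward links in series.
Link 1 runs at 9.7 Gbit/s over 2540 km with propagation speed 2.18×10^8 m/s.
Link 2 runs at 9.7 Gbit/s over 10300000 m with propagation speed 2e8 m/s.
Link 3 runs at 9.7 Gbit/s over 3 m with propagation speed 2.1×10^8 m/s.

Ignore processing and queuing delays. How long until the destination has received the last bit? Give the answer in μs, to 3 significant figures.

L = 750 × 8 = 6000 bits.
Transmission delay per hop = L/R = 6000/9700000000 = 0.618557 μs; 3 hops → 1.85567 μs.
Propagation delays (d/s per hop): 11651.4, 51500, 0.0142857 μs; sum = 63151.4 μs.
End-to-end = 63200 μs.

63200 μs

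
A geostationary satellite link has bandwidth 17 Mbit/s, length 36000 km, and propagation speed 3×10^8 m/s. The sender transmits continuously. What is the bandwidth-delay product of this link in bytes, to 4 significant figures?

255000 bytes

Propagation delay = 36000000 / 300000000 = 0.12 s.
BDP = R × t_prop = 17000000 × 0.12 = 2040000 bits.
In bytes: 2040000/8 = 255000 bytes.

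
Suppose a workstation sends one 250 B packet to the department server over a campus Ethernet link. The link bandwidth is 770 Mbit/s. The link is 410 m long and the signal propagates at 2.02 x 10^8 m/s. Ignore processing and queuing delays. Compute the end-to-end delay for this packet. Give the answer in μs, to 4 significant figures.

L = 250 × 8 = 2000 bits.
Transmission delay = L/R = 2000 / 770000000 = 2.5974 μs.
Propagation delay = d/s = 410 m / 202000000 m/s = 2.0297 μs.
Total = 4.627 μs.

4.627 μs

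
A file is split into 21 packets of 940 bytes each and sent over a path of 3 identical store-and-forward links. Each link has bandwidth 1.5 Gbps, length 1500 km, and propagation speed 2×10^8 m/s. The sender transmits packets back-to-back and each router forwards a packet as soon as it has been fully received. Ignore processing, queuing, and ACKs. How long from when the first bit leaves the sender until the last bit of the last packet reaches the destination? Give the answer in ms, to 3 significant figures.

22.6 ms

Per-hop transmission t_tx = L/R = 7520/1500000000 = 0.00501333 ms.
Per-hop propagation t_prop = 1500000/200000000 = 7.5 ms.
Pipeline fill: first packet needs 3·t_tx to clear all hops; remaining 20 packets each add one t_tx.
Total = (3+21-1)·t_tx + 3·t_prop = 23·0.00501333 + 3·7.5 = 22.6 ms.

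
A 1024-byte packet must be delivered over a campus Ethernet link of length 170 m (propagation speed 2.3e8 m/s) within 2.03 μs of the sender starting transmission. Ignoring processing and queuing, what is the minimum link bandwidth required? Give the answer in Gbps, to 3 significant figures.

6.35 Gbps

L = 8192 bits.
Propagation delay = 170 / 2.3e+08 = 0.73913 μs.
Transmission budget = 2.03 − 0.73913 = 1.29087 μs.
R ≥ L / t_tx = 8192 bits / 1.29087e-06 s = 6.35 Gbps.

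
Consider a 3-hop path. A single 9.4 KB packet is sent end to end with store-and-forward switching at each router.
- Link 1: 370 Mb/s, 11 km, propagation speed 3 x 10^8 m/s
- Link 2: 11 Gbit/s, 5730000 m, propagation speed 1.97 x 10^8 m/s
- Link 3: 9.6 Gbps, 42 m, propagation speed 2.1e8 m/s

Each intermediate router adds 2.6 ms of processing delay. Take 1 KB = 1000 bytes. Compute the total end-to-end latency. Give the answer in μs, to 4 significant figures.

L = 75200 bits.
Transmission delays (L/R per hop): 203.243, 6.83636, 7.83333 μs; sum = 217.913 μs.
Propagation delays (d/s per hop): 36.6667, 29086.3, 0.2 μs; sum = 29123.2 μs.
Processing at 2 router(s): 2 × 2.6 ms = 5200 μs.
End-to-end = 34540 μs.

34540 μs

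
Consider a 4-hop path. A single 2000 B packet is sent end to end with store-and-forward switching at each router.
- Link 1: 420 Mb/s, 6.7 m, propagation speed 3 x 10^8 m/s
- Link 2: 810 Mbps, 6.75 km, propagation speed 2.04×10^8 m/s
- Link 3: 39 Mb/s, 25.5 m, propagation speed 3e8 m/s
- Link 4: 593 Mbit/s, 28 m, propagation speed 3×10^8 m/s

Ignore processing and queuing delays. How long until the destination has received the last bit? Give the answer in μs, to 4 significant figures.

L = 2000 × 8 = 16000 bits.
Transmission delays (L/R per hop): 38.0952, 19.7531, 410.256, 26.9815 μs; sum = 495.086 μs.
Propagation delays (d/s per hop): 0.0223333, 33.0882, 0.085, 0.0933333 μs; sum = 33.2889 μs.
End-to-end = 528.4 μs.

528.4 μs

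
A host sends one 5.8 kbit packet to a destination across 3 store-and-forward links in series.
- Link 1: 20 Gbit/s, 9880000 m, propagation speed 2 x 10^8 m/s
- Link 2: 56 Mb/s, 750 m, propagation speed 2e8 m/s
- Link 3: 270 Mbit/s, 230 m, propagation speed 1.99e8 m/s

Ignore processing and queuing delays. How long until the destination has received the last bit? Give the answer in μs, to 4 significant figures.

L = 5800 bits.
Transmission delays (L/R per hop): 0.29, 103.571, 21.4815 μs; sum = 125.343 μs.
Propagation delays (d/s per hop): 49400, 3.75, 1.15578 μs; sum = 49404.9 μs.
End-to-end = 49530 μs.

49530 μs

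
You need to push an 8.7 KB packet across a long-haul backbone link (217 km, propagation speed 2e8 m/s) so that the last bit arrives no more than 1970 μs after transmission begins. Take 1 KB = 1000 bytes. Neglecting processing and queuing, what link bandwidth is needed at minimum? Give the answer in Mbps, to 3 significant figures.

78.6 Mbps

L = 69600 bits.
Propagation delay = 217000 / 200000000 = 1085 μs.
Transmission budget = 1970 − 1085 = 885 μs.
R ≥ L / t_tx = 69600 bits / 0.000885 s = 78.6 Mbps.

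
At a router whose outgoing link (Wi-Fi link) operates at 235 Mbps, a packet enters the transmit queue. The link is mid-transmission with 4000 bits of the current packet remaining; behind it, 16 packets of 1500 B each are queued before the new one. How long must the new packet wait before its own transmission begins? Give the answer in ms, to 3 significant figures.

0.834 ms

Each queued packet: L/R = 12000/235000000 = 0.0510638 ms.
16 queued → 0.817021 ms.
Plus remaining 4000 bits of current packet: 0.0170213 ms.
Queuing delay = 0.834 ms.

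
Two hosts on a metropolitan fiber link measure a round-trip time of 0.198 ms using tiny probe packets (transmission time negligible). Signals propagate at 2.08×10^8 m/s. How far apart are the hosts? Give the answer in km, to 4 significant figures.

20.59 km

One-way propagation = RTT/2 = 0.099 ms.
d = s × t = 208000000 × 9.9e-05 = 20.59 km.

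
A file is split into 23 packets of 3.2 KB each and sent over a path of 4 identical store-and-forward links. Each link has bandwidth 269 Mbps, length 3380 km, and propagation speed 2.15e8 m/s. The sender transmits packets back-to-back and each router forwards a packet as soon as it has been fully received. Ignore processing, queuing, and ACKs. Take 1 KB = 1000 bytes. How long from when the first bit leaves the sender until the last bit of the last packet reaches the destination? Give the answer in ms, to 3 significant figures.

65.4 ms

Per-hop transmission t_tx = L/R = 25600/269000000 = 0.0951673 ms.
Per-hop propagation t_prop = 3380000/215000000 = 15.7209 ms.
Pipeline fill: first packet needs 4·t_tx to clear all hops; remaining 22 packets each add one t_tx.
Total = (4+23-1)·t_tx + 4·t_prop = 26·0.0951673 + 4·15.7209 = 65.4 ms.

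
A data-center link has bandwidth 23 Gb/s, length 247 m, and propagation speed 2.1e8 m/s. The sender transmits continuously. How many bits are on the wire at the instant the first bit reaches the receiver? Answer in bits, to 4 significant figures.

27050 bits

Propagation delay = 247 / 210000000 = 1.17619e-06 s.
BDP = R × t_prop = 23000000000 × 1.17619e-06 = 27052.4 bits.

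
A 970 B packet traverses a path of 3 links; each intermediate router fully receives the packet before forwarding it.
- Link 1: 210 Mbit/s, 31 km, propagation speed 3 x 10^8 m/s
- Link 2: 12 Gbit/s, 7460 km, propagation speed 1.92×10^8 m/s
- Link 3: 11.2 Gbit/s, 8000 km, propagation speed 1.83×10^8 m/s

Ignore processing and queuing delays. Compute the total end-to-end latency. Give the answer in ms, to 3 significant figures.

L = 970 × 8 = 7760 bits.
Transmission delays (L/R per hop): 0.0369524, 0.000646667, 0.000692857 ms; sum = 0.0382919 ms.
Propagation delays (d/s per hop): 0.103333, 38.8542, 43.7158 ms; sum = 82.6733 ms.
End-to-end = 82.7 ms.

82.7 ms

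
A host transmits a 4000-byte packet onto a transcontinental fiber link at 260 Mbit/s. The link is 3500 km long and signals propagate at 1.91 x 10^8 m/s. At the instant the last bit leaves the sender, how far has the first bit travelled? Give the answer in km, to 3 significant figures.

23.5 km

t_tx = L/R = 32000/260000000 = 0.000123077 s.
Distance = s × t_tx = 191000000 × 0.000123077 = 23.5 km.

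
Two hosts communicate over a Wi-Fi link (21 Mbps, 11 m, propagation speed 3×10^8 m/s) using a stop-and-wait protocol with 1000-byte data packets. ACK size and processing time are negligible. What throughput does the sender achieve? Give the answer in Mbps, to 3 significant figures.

t_tx = L/R = 8000/21000000 = 0.000380952 s.
t_prop = 11/300000000 = 3.66667e-08 s; RTT = 7.33333e-08 s.
Cycle = t_tx + RTT = 0.000381026 s.
Throughput = L / cycle = 8000 / 0.000381026 = 21.0 Mbps.

21.0 Mbps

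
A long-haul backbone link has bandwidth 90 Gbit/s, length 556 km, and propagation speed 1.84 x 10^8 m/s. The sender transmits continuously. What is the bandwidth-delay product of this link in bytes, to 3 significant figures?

34000000 bytes

Propagation delay = 556000 / 184000000 = 0.00302174 s.
BDP = R × t_prop = 90000000000 × 0.00302174 = 271957000 bits.
In bytes: 271957000/8 = 34000000 bytes.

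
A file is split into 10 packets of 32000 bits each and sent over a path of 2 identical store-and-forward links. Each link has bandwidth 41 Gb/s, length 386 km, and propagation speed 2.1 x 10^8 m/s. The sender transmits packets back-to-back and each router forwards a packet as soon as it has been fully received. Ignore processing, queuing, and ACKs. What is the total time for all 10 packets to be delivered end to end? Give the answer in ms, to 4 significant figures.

Per-hop transmission t_tx = L/R = 32000/41000000000 = 0.000780488 ms.
Per-hop propagation t_prop = 386000/210000000 = 1.8381 ms.
Pipeline fill: first packet needs 2·t_tx to clear all hops; remaining 9 packets each add one t_tx.
Total = (2+10-1)·t_tx + 2·t_prop = 11·0.000780488 + 2·1.8381 = 3.685 ms.

3.685 ms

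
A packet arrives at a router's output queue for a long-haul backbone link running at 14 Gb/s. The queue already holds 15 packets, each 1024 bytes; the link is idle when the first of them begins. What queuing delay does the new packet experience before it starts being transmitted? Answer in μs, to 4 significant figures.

Each queued packet: L/R = 8192/14000000000 = 0.585143 μs.
15 queued → 8.77714 μs.
Queuing delay = 8.777 μs.

8.777 μs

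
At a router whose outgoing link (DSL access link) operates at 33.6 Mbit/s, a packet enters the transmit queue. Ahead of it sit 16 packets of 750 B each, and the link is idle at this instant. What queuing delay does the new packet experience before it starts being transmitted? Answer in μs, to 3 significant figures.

2860 μs

Each queued packet: L/R = 6000/33600000 = 178.571 μs.
16 queued → 2857.14 μs.
Queuing delay = 2860 μs.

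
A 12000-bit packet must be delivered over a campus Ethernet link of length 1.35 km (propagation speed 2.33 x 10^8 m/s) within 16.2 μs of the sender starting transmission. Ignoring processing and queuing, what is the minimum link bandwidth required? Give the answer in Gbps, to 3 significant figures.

1.15 Gbps

Propagation delay = 1350 / 233000000 = 5.79399 μs.
Transmission budget = 16.2 − 5.79399 = 10.406 μs.
R ≥ L / t_tx = 12000 bits / 1.0406e-05 s = 1.15 Gbps.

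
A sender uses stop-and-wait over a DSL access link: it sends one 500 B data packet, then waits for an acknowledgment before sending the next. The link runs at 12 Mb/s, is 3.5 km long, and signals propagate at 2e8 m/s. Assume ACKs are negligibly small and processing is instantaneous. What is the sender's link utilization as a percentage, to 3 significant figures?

t_tx = L/R = 4000/12000000 = 0.000333333 s.
t_prop = 3500/200000000 = 1.75e-05 s; RTT = 3.5e-05 s.
Cycle = t_tx + RTT = 0.000368333 s.
Utilization = t_tx / cycle = 0.000333333/0.000368333 = 90.5 %.

90.5 %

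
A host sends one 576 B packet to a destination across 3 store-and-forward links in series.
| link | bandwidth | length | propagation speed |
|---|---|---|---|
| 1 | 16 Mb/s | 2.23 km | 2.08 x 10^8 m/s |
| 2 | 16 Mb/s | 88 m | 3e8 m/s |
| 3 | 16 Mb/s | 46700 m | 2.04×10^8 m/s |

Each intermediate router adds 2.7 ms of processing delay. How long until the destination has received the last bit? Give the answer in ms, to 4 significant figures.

L = 576 × 8 = 4608 bits.
Transmission delay per hop = L/R = 4608/16000000 = 0.288 ms; 3 hops → 0.864 ms.
Propagation delays (d/s per hop): 0.0107212, 0.000293333, 0.228922 ms; sum = 0.239936 ms.
Processing at 2 router(s): 2 × 2.7 ms = 5.4 ms.
End-to-end = 6.504 ms.

6.504 ms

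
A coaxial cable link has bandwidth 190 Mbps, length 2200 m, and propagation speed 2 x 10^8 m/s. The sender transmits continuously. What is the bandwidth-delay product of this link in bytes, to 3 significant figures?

Propagation delay = 2200 / 200000000 = 1.1e-05 s.
BDP = R × t_prop = 190000000 × 1.1e-05 = 2090 bits.
In bytes: 2090/8 = 261 bytes.

261 bytes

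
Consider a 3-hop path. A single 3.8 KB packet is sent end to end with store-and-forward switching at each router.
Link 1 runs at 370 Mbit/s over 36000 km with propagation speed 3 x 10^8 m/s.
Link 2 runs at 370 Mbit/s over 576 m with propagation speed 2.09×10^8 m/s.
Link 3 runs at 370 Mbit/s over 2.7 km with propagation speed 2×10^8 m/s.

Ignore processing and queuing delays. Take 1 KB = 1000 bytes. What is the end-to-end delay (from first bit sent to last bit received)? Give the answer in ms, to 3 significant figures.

120 ms

L = 30400 bits.
Transmission delay per hop = L/R = 30400/370000000 = 0.0821622 ms; 3 hops → 0.246486 ms.
Propagation delays (d/s per hop): 120, 0.00275598, 0.0135 ms; sum = 120.016 ms.
End-to-end = 120 ms.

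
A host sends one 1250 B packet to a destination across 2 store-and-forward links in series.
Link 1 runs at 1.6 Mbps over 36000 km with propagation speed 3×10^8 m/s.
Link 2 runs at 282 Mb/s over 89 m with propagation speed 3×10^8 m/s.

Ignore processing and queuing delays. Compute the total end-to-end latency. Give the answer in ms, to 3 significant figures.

126 ms

L = 1250 × 8 = 10000 bits.
Transmission delays (L/R per hop): 6.25, 0.035461 ms; sum = 6.28546 ms.
Propagation delays (d/s per hop): 120, 0.000296667 ms; sum = 120 ms.
End-to-end = 126 ms.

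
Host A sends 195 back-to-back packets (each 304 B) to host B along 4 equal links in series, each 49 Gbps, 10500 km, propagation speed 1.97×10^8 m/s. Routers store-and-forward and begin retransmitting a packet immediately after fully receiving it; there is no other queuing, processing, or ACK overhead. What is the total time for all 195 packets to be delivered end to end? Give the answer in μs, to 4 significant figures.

Per-hop transmission t_tx = L/R = 2432/49000000000 = 0.0496327 μs.
Per-hop propagation t_prop = 10500000/197000000 = 53299.5 μs.
Pipeline fill: first packet needs 4·t_tx to clear all hops; remaining 194 packets each add one t_tx.
Total = (4+195-1)·t_tx + 4·t_prop = 198·0.0496327 + 4·53299.5 = 213200 μs.

213200 μs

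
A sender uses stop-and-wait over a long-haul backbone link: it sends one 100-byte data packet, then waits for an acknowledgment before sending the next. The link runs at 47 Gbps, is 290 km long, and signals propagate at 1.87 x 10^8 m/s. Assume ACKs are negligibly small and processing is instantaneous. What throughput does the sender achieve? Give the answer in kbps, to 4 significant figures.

257.9 kbps

t_tx = L/R = 800/47000000000 = 1.70213e-08 s.
t_prop = 290000/187000000 = 0.0015508 s; RTT = 0.0031016 s.
Cycle = t_tx + RTT = 0.00310162 s.
Throughput = L / cycle = 800 / 0.00310162 = 257.9 kbps.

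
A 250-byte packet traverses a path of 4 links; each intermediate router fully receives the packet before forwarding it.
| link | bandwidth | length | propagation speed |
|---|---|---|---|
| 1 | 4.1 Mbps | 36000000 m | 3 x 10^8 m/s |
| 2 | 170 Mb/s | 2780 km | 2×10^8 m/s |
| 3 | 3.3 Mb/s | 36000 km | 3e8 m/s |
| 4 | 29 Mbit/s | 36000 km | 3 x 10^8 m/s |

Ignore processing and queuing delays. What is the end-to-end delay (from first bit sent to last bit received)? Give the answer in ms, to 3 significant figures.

375 ms

L = 250 × 8 = 2000 bits.
Transmission delays (L/R per hop): 0.487805, 0.0117647, 0.606061, 0.0689655 ms; sum = 1.1746 ms.
Propagation delays (d/s per hop): 120, 13.9, 120, 120 ms; sum = 373.9 ms.
End-to-end = 375 ms.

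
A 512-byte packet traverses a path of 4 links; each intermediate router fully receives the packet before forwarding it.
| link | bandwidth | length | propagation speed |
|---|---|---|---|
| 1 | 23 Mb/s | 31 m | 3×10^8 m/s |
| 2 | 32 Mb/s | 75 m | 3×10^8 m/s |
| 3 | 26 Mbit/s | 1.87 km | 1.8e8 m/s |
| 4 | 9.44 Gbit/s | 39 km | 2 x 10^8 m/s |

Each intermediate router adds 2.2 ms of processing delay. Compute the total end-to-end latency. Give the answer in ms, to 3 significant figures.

L = 512 × 8 = 4096 bits.
Transmission delays (L/R per hop): 0.178087, 0.128, 0.157538, 0.000433898 ms; sum = 0.464059 ms.
Propagation delays (d/s per hop): 0.000103333, 0.00025, 0.0103889, 0.195 ms; sum = 0.205742 ms.
Processing at 3 router(s): 3 × 2.2 ms = 6.6 ms.
End-to-end = 7.27 ms.

7.27 ms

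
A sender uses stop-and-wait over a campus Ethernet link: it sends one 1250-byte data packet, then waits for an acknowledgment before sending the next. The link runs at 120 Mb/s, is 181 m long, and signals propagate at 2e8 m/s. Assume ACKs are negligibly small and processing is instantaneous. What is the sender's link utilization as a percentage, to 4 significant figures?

97.87 %

t_tx = L/R = 10000/120000000 = 8.33333e-05 s.
t_prop = 181/200000000 = 9.05e-07 s; RTT = 1.81e-06 s.
Cycle = t_tx + RTT = 8.51433e-05 s.
Utilization = t_tx / cycle = 8.33333e-05/8.51433e-05 = 97.87 %.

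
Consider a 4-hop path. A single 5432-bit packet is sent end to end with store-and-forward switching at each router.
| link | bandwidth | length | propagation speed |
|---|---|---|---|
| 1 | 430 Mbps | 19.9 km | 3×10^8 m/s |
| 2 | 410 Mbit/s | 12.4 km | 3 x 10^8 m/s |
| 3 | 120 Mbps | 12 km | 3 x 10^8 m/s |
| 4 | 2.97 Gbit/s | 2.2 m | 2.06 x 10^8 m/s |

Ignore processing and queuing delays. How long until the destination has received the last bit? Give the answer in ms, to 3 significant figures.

Transmission delays (L/R per hop): 0.0126326, 0.0132488, 0.0452667, 0.00182896 ms; sum = 0.072977 ms.
Propagation delays (d/s per hop): 0.0663333, 0.0413333, 0.04, 1.06796e-05 ms; sum = 0.147677 ms.
End-to-end = 0.221 ms.

0.221 ms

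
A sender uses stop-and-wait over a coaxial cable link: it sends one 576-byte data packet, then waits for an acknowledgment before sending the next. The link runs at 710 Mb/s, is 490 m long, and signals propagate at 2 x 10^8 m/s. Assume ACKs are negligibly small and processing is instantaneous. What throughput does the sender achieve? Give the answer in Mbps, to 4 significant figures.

t_tx = L/R = 4608/710000000 = 6.49014e-06 s.
t_prop = 490/200000000 = 2.45e-06 s; RTT = 4.9e-06 s.
Cycle = t_tx + RTT = 1.13901e-05 s.
Throughput = L / cycle = 4608 / 1.13901e-05 = 404.6 Mbps.

404.6 Mbps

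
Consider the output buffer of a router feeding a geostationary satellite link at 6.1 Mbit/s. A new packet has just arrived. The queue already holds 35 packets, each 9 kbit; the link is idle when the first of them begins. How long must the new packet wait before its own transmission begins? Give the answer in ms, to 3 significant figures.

51.6 ms

Each queued packet: L/R = 9000/6100000 = 1.47541 ms.
35 queued → 51.6393 ms.
Queuing delay = 51.6 ms.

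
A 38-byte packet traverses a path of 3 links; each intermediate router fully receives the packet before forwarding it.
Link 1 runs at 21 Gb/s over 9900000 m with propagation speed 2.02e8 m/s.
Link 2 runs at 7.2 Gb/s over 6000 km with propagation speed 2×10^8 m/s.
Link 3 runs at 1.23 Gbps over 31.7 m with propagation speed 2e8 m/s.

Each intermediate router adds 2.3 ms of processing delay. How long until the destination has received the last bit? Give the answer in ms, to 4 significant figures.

L = 38 × 8 = 304 bits.
Transmission delays (L/R per hop): 1.44762e-05, 4.22222e-05, 0.000247154 ms; sum = 0.000303853 ms.
Propagation delays (d/s per hop): 49.0099, 30, 0.0001585 ms; sum = 79.0101 ms.
Processing at 2 router(s): 2 × 2.3 ms = 4.6 ms.
End-to-end = 83.61 ms.

83.61 ms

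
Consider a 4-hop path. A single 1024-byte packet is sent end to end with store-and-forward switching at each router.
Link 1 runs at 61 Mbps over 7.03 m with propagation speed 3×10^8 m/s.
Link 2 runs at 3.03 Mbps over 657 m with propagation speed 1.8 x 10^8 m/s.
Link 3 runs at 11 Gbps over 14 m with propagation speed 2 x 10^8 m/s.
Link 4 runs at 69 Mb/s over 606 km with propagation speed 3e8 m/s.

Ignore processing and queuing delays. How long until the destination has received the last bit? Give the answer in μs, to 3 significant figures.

4980 μs

L = 1024 × 8 = 8192 bits.
Transmission delays (L/R per hop): 134.295, 2703.63, 0.744727, 118.725 μs; sum = 2957.39 μs.
Propagation delays (d/s per hop): 0.0234333, 3.65, 0.07, 2020 μs; sum = 2023.74 μs.
End-to-end = 4980 μs.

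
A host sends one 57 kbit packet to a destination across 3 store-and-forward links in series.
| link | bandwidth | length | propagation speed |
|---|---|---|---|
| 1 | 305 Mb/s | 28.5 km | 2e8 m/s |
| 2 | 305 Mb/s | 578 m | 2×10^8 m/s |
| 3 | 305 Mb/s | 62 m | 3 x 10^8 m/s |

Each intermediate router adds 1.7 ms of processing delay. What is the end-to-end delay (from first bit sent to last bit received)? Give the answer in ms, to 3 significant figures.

L = 57000 bits.
Transmission delay per hop = L/R = 57000/305000000 = 0.186885 ms; 3 hops → 0.560656 ms.
Propagation delays (d/s per hop): 0.1425, 0.00289, 0.000206667 ms; sum = 0.145597 ms.
Processing at 2 router(s): 2 × 1.7 ms = 3.4 ms.
End-to-end = 4.11 ms.

4.11 ms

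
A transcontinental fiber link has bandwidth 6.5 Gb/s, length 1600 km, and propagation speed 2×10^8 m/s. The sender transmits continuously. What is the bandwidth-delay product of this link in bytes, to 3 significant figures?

Propagation delay = 1600000 / 200000000 = 0.008 s.
BDP = R × t_prop = 6500000000 × 0.008 = 52000000 bits.
In bytes: 52000000/8 = 6500000 bytes.

6500000 bytes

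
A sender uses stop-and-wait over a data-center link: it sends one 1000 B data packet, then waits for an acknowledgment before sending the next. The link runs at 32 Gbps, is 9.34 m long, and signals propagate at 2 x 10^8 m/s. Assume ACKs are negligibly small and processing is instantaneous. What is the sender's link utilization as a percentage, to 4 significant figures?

t_tx = L/R = 8000/32000000000 = 2.5e-07 s.
t_prop = 9.34/200000000 = 4.67e-08 s; RTT = 9.34e-08 s.
Cycle = t_tx + RTT = 3.434e-07 s.
Utilization = t_tx / cycle = 2.5e-07/3.434e-07 = 72.80 %.

72.80 %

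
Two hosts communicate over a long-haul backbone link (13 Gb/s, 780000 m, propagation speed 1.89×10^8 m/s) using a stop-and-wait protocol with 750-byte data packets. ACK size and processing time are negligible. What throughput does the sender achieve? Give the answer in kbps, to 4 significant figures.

t_tx = L/R = 6000/13000000000 = 4.61538e-07 s.
t_prop = 780000/189000000 = 0.00412698 s; RTT = 0.00825397 s.
Cycle = t_tx + RTT = 0.00825443 s.
Throughput = L / cycle = 6000 / 0.00825443 = 726.9 kbps.

726.9 kbps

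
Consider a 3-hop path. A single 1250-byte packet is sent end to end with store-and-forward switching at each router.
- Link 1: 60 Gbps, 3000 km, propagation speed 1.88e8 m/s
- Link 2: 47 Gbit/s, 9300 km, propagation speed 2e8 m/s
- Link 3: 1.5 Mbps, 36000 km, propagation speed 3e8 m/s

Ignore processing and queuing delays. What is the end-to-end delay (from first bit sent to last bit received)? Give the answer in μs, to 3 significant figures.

L = 1250 × 8 = 10000 bits.
Transmission delays (L/R per hop): 0.166667, 0.212766, 6666.67 μs; sum = 6667.05 μs.
Propagation delays (d/s per hop): 15957.4, 46500, 120000 μs; sum = 182457 μs.
End-to-end = 189000 μs.

189000 μs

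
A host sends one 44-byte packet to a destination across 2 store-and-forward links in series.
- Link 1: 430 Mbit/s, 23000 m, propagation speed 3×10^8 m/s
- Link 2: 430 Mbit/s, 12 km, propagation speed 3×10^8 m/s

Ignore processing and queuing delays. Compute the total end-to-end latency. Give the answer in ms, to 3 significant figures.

L = 44 × 8 = 352 bits.
Transmission delay per hop = L/R = 352/430000000 = 0.000818605 ms; 2 hops → 0.00163721 ms.
Propagation delays (d/s per hop): 0.0766667, 0.04 ms; sum = 0.116667 ms.
End-to-end = 0.118 ms.

0.118 ms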